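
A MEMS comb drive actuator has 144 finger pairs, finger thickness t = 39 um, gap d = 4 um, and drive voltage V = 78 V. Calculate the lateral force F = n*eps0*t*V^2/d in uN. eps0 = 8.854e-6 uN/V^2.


Step 1: Parameters: n=144, eps0=8.854e-6 uN/V^2, t=39 um, V=78 V, d=4 um
Step 2: V^2 = 6084
Step 3: F = 144 * 8.854e-6 * 39 * 6084 / 4
F = 75.63 uN


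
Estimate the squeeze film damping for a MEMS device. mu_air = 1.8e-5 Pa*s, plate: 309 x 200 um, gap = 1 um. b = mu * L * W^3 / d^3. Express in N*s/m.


Step 1: Convert to SI.
L = 309e-6 m, W = 200e-6 m, d = 1e-6 m
Step 2: W^3 = (200e-6)^3 = 8.00e-12 m^3
Step 3: d^3 = (1e-6)^3 = 1.00e-18 m^3
Step 4: b = 1.8e-5 * 309e-6 * 8.00e-12 / 1.00e-18
b = 4.45e-02 N*s/m


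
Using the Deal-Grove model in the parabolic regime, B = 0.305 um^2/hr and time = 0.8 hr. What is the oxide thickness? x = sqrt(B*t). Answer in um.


Step 1: Compute B*t = 0.305 * 0.8 = 0.244
Step 2: x = sqrt(0.244)
x = 0.494 um


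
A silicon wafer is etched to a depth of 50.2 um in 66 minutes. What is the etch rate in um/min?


Step 1: Etch rate = depth / time
Step 2: rate = 50.2 / 66
rate = 0.761 um/min


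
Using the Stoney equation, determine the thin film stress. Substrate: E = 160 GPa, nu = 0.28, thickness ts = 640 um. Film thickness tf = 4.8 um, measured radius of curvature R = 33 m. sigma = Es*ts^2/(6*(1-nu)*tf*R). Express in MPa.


Step 1: Compute numerator: Es * ts^2 = 160 * 640^2 = 65536000 (GPa*um^2)
Step 2: Compute denominator (R in um): 6*(1-nu)*tf*R = 6*0.72*4.8*33e6 = 684288000.0 (um^2)
Step 3: sigma (GPa) = 65536000 / 684288000.0 = 9.5773e-02 GPa
Step 4: Convert to MPa (x1000): sigma = 95.8 MPa


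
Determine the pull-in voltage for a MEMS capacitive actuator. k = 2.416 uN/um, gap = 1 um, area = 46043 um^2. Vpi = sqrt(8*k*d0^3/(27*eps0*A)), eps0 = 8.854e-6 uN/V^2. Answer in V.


Step 1: Compute numerator: 8 * k * d0^3 = 8 * 2.416 * 1^3 = 19.328
Step 2: Compute denominator: 27 * eps0 * A = 27 * 8.854e-6 * 46043 = 11.006947
Step 3: Vpi = sqrt(19.328 / 11.006947)
Vpi = 1.33 V


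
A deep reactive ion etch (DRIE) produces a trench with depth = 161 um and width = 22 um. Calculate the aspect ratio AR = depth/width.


Step 1: AR = depth / width
Step 2: AR = 161 / 22
AR = 7.3


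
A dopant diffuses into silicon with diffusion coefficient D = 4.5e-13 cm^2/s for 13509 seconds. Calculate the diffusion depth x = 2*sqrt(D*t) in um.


Step 1: Compute D*t = 4.5e-13 * 13509 = 6.07905e-09 cm^2
Step 2: sqrt(D*t) = 7.79683e-05 cm
Step 3: x = 2 * 7.79683e-05 cm = 1.559366e-04 cm
Step 4: Convert to um (1 cm = 1e4 um): x = 1.559 um


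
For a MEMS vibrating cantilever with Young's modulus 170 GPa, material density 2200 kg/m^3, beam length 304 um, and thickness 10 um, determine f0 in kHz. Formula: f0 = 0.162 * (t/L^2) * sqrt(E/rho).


Step 1: Convert units to SI.
t_SI = 10e-6 m, L_SI = 304e-6 m
Step 2: Calculate sqrt(E/rho).
sqrt(170e9 / 2200) = 8790.49 m/s
Step 3: Compute f0.
f0 = 0.162 * 10e-6 / (304e-6)^2 * 8790.49 = 154092.3 Hz = 154.09 kHz


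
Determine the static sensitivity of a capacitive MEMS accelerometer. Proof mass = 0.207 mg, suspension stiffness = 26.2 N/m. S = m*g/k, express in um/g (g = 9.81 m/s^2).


Step 1: Convert mass: m = 0.207 mg = 2.07e-07 kg
Step 2: S = m * g / k = 2.07e-07 * 9.81 / 26.2
Step 3: S = 7.75e-08 m/g
Step 4: Convert to um/g: S = 0.078 um/g


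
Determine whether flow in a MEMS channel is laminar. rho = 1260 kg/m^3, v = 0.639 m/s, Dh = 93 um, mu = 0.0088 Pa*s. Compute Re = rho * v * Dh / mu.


Step 1: Convert Dh to meters: Dh = 93e-6 m
Step 2: Re = rho * v * Dh / mu
Re = 1260 * 0.639 * 93e-6 / 0.0088
Re = 8.509
Since Re = 8.509 is below ~2300, the flow is laminar.


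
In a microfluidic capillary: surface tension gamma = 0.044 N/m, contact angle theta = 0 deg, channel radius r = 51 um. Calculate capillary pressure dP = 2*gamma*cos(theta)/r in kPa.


Step 1: cos(0 deg) = 1.0
Step 2: Convert r to m: r = 51e-6 m
Step 3: dP = 2 * 0.044 * 1.0 / 51e-6 = 1725.5 Pa
Step 4: Convert Pa to kPa (divide by 1000).
dP = 1.73 kPa


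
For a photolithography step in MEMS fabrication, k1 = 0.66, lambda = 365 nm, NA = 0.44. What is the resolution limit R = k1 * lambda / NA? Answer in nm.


Step 1: Identify values: k1 = 0.66, lambda = 365 nm, NA = 0.44
Step 2: R = k1 * lambda / NA
R = 0.66 * 365 / 0.44
R = 547.5 nm


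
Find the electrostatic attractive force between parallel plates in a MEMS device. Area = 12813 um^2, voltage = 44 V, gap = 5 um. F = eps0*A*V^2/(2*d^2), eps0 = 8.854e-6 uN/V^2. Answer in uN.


Step 1: Identify parameters.
eps0 = 8.854e-6 uN/V^2, A = 12813 um^2, V = 44 V, d = 5 um
Step 2: Compute V^2 = 44^2 = 1936
Step 3: Compute d^2 = 5^2 = 25
Step 4: F = 0.5 * 8.854e-6 * 12813 * 1936 / 25
F = 4.393 uN


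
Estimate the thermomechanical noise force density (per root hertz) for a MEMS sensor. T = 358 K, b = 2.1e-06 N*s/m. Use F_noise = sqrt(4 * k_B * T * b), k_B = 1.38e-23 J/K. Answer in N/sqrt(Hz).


Step 1: Compute 4 * k_B * T * b
= 4 * 1.38e-23 * 358 * 2.1e-06
= 4.1499e-26 N^2/Hz
Step 2: F_noise = sqrt(4.1499e-26)
F_noise = 2.04e-13 N/sqrt(Hz)


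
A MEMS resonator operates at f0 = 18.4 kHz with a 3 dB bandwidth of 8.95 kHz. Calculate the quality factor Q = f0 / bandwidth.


Step 1: Q = f0 / bandwidth
Step 2: Q = 18.4 / 8.95
Q = 2.1


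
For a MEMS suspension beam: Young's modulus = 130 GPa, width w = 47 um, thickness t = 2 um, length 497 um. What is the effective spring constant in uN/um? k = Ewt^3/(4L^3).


Step 1: Convert E to consistent units (1 GPa = 1000 uN/um^2).
E = 130 GPa = 130000 uN/um^2
Step 2: Compute t^3 = 2^3 = 8
Step 3: Compute L^3 = 497^3 = 122763473
Step 4: k = 130000 * 47 * 8 / (4 * 122763473)
k = 0.0995 uN/um


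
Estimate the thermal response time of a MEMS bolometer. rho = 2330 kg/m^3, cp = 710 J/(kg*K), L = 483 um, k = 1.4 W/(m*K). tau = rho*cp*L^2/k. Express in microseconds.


Step 1: Convert L to m: L = 483e-6 m
Step 2: L^2 = (483e-6)^2 = 2.33289e-07 m^2
Step 3: tau = 2330 * 710 * 2.33289e-07 / 1.4 = 2.756642805e-01 s
Step 4: Convert to microseconds (multiply by 1e6).
tau = 275664.281 us


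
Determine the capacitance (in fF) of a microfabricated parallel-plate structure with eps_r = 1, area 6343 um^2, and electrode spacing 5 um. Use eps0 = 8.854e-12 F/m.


Step 1: Convert area to m^2: A = 6343e-12 m^2
Step 2: Convert gap to m: d = 5e-6 m
Step 3: C = eps0 * eps_r * A / d
C = 8.854e-12 * 1 * 6343e-12 / 5e-6
Step 4: Convert to fF (multiply by 1e15).
C = 11.23 fF


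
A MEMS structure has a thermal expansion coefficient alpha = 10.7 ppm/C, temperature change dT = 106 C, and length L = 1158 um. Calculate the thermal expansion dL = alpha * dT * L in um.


Step 1: Convert CTE: alpha = 10.7 ppm/C = 10.7e-6 /C
Step 2: dL = 10.7e-6 * 106 * 1158
dL = 1.3134 um


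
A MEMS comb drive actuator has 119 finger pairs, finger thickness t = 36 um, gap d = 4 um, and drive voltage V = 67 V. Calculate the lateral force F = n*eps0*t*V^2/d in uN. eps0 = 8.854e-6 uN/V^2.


Step 1: Parameters: n=119, eps0=8.854e-6 uN/V^2, t=36 um, V=67 V, d=4 um
Step 2: V^2 = 4489
Step 3: F = 119 * 8.854e-6 * 36 * 4489 / 4
F = 42.568 uN


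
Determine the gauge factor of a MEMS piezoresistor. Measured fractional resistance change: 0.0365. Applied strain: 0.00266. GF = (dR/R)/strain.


Step 1: Identify values.
dR/R = 0.0365, strain = 0.00266
Step 2: GF = (dR/R) / strain = 0.0365 / 0.00266
GF = 13.7


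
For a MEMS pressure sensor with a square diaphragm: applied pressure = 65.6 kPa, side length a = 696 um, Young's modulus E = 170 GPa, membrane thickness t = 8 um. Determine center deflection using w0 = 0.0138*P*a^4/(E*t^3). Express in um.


Step 1: Convert pressure to compatible units (E is in GPa, so P in GPa).
P = 65.6 kPa = 65.6e-6 GPa
Step 2: Compute numerator: 0.0138 * P * a^4.
a^4 = 696^4 = 234658861056
numerator = 0.0138 * 65.6e-6 * 234658861056 = 2.12432e+05
Step 3: Compute denominator: E * t^3 = 170 * 8^3 = 87040
Step 4: w0 = numerator / denominator = 2.12432e+05 / 87040 = 2.4406 um


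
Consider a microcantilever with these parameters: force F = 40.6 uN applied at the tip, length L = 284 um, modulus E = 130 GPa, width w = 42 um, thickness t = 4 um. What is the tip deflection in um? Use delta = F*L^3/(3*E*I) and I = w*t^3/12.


Step 1: Calculate the second moment of area.
I = w * t^3 / 12 = 42 * 4^3 / 12 = 224.0 um^4
Step 2: Convert E to consistent units (1 GPa = 1000 uN/um^2).
E = 130 GPa = 130000 uN/um^2
Step 3: Calculate tip deflection.
delta = F * L^3 / (3 * E * I)
delta = 40.6 * 284^3 / (3 * 130000 * 224.0)
delta = 10.6456 um


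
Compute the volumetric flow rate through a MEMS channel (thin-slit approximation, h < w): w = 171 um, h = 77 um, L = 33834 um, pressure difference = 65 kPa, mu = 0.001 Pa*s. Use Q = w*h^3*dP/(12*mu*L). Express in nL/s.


Step 1: Convert all dimensions to SI (meters).
w = 171e-6 m, h = 77e-6 m, L = 33834e-6 m, dP = 65e3 Pa
Step 2: Q = w * h^3 * dP / (12 * mu * L)
Q = 171e-6 * (77e-6)^3 * 65e3 / (12 * 0.001 * 33834e-6) = 1.249818795e-08 m^3/s
Step 3: Convert Q from m^3/s to nL/s (1 m^3 = 1e12 nL, so multiply by 1e12).
Q = 12498.188 nL/s


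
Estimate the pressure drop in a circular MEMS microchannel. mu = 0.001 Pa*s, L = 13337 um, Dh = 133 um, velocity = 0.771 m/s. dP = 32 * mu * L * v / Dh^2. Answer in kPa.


Step 1: Convert to SI: L = 13337e-6 m, Dh = 133e-6 m
Step 2: dP = 32 * 0.001 * 13337e-6 * 0.771 / (133e-6)^2
Step 3: dP = 18601.98 Pa
Step 4: Convert to kPa: dP = 18.6 kPa


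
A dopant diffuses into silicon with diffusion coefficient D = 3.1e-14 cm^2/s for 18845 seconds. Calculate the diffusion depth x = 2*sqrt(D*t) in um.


Step 1: Compute D*t = 3.1e-14 * 18845 = 5.84195e-10 cm^2
Step 2: sqrt(D*t) = 2.417e-05 cm
Step 3: x = 2 * 2.417e-05 cm = 4.834e-05 cm
Step 4: Convert to um (1 cm = 1e4 um): x = 0.483 um


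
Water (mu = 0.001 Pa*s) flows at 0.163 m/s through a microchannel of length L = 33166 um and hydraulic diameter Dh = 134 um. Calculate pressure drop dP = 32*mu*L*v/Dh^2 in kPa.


Step 1: Convert to SI: L = 33166e-6 m, Dh = 134e-6 m
Step 2: dP = 32 * 0.001 * 33166e-6 * 0.163 / (134e-6)^2
Step 3: dP = 9634.32 Pa
Step 4: Convert to kPa: dP = 9.63 kPa


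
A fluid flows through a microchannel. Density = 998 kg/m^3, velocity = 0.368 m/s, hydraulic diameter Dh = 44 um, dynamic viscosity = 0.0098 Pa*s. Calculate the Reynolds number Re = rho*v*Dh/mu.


Step 1: Convert Dh to meters: Dh = 44e-6 m
Step 2: Re = rho * v * Dh / mu
Re = 998 * 0.368 * 44e-6 / 0.0098
Re = 1.649


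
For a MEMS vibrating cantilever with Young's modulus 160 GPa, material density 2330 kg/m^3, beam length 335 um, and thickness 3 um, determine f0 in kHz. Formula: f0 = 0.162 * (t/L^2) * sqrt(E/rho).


Step 1: Convert units to SI.
t_SI = 3e-6 m, L_SI = 335e-6 m
Step 2: Calculate sqrt(E/rho).
sqrt(160e9 / 2330) = 8286.71 m/s
Step 3: Compute f0.
f0 = 0.162 * 3e-6 / (335e-6)^2 * 8286.71 = 35886.3 Hz = 35.89 kHz


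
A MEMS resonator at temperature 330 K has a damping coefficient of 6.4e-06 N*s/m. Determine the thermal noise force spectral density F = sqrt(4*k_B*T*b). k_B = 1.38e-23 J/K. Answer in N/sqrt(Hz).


Step 1: Compute 4 * k_B * T * b
= 4 * 1.38e-23 * 330 * 6.4e-06
= 1.1658e-25 N^2/Hz
Step 2: F_noise = sqrt(1.1658e-25)
F_noise = 3.41e-13 N/sqrt(Hz)


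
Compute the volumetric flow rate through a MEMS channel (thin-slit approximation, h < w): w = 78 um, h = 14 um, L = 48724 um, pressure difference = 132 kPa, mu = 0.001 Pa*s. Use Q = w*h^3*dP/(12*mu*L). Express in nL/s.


Step 1: Convert all dimensions to SI (meters).
w = 78e-6 m, h = 14e-6 m, L = 48724e-6 m, dP = 132e3 Pa
Step 2: Q = w * h^3 * dP / (12 * mu * L)
Q = 78e-6 * (14e-6)^3 * 132e3 / (12 * 0.001 * 48724e-6) = 4.83202e-11 m^3/s
Step 3: Convert Q from m^3/s to nL/s (1 m^3 = 1e12 nL, so multiply by 1e12).
Q = 48.32 nL/s


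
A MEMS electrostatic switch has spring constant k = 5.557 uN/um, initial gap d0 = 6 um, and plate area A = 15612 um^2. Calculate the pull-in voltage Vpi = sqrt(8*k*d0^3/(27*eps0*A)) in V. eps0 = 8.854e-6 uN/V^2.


Step 1: Compute numerator: 8 * k * d0^3 = 8 * 5.557 * 6^3 = 9602.496
Step 2: Compute denominator: 27 * eps0 * A = 27 * 8.854e-6 * 15612 = 3.732173
Step 3: Vpi = sqrt(9602.496 / 3.732173)
Vpi = 50.72 V


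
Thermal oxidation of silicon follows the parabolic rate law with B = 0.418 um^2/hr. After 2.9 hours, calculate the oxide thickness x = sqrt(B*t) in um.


Step 1: Compute B*t = 0.418 * 2.9 = 1.2122
Step 2: x = sqrt(1.2122)
x = 1.101 um


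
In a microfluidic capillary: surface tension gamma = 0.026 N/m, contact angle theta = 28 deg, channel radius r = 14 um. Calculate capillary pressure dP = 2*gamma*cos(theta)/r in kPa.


Step 1: cos(28 deg) = 0.8829
Step 2: Convert r to m: r = 14e-6 m
Step 3: dP = 2 * 0.026 * 0.8829 / 14e-6 = 3279.3 Pa
Step 4: Convert Pa to kPa (divide by 1000).
dP = 3.28 kPa


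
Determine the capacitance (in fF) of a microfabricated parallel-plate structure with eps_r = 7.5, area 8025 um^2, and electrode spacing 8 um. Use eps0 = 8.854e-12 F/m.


Step 1: Convert area to m^2: A = 8025e-12 m^2
Step 2: Convert gap to m: d = 8e-6 m
Step 3: C = eps0 * eps_r * A / d
C = 8.854e-12 * 7.5 * 8025e-12 / 8e-6
Step 4: Convert to fF (multiply by 1e15).
C = 66.61 fF


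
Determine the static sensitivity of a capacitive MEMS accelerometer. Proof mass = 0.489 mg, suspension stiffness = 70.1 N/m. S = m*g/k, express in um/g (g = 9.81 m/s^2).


Step 1: Convert mass: m = 0.489 mg = 4.89e-07 kg
Step 2: S = m * g / k = 4.89e-07 * 9.81 / 70.1
Step 3: S = 6.84e-08 m/g
Step 4: Convert to um/g: S = 0.068 um/g


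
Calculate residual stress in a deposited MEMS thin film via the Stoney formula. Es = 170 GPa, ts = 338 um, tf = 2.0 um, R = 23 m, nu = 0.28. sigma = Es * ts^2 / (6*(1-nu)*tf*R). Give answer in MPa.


Step 1: Compute numerator: Es * ts^2 = 170 * 338^2 = 19421480 (GPa*um^2)
Step 2: Compute denominator (R in um): 6*(1-nu)*tf*R = 6*0.72*2.0*23e6 = 198720000.0 (um^2)
Step 3: sigma (GPa) = 19421480 / 198720000.0 = 9.7733e-02 GPa
Step 4: Convert to MPa (x1000): sigma = 97.7 MPa


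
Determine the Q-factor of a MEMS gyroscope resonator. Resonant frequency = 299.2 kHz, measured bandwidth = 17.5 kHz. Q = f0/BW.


Step 1: Q = f0 / bandwidth
Step 2: Q = 299.2 / 17.5
Q = 17.1


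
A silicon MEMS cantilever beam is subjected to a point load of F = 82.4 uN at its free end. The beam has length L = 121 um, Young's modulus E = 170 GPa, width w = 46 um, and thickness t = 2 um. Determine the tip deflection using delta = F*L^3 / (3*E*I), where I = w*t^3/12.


Step 1: Calculate the second moment of area.
I = w * t^3 / 12 = 46 * 2^3 / 12 = 30.6667 um^4
Step 2: Convert E to consistent units (1 GPa = 1000 uN/um^2).
E = 170 GPa = 170000 uN/um^2
Step 3: Calculate tip deflection.
delta = F * L^3 / (3 * E * I)
delta = 82.4 * 121^3 / (3 * 170000 * 30.6667)
delta = 9.3335 um


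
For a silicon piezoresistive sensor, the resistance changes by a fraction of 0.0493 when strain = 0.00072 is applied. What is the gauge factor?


Step 1: Identify values.
dR/R = 0.0493, strain = 0.00072
Step 2: GF = (dR/R) / strain = 0.0493 / 0.00072
GF = 68.5


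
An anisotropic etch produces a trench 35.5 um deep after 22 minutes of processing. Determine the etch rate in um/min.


Step 1: Etch rate = depth / time
Step 2: rate = 35.5 / 22
rate = 1.614 um/min


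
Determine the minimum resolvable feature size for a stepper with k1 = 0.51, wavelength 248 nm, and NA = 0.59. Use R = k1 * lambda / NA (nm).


Step 1: Identify values: k1 = 0.51, lambda = 248 nm, NA = 0.59
Step 2: R = k1 * lambda / NA
R = 0.51 * 248 / 0.59
R = 214.4 nm


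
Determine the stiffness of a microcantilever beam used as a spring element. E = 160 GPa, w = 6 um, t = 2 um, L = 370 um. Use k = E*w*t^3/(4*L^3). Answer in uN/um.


Step 1: Convert E to consistent units (1 GPa = 1000 uN/um^2).
E = 160 GPa = 160000 uN/um^2
Step 2: Compute t^3 = 2^3 = 8
Step 3: Compute L^3 = 370^3 = 50653000
Step 4: k = 160000 * 6 * 8 / (4 * 50653000)
k = 0.0379 uN/um


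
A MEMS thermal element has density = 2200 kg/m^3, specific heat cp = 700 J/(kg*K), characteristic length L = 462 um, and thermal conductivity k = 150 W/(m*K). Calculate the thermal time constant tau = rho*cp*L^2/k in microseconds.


Step 1: Convert L to m: L = 462e-6 m
Step 2: L^2 = (462e-6)^2 = 2.13444e-07 m^2
Step 3: tau = 2200 * 700 * 2.13444e-07 / 150 = 2.1913584e-03 s
Step 4: Convert to microseconds (multiply by 1e6).
tau = 2191.358 us


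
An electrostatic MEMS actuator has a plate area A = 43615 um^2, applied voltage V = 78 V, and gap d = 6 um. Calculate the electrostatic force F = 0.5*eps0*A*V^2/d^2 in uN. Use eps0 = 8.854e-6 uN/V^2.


Step 1: Identify parameters.
eps0 = 8.854e-6 uN/V^2, A = 43615 um^2, V = 78 V, d = 6 um
Step 2: Compute V^2 = 78^2 = 6084
Step 3: Compute d^2 = 6^2 = 36
Step 4: F = 0.5 * 8.854e-6 * 43615 * 6084 / 36
F = 32.631 uN


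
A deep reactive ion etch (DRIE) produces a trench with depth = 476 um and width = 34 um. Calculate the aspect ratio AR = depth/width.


Step 1: AR = depth / width
Step 2: AR = 476 / 34
AR = 14.0


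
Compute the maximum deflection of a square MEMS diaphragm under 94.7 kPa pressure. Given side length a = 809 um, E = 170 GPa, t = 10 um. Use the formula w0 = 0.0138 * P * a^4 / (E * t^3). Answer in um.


Step 1: Convert pressure to compatible units (E is in GPa, so P in GPa).
P = 94.7 kPa = 94.7e-6 GPa
Step 2: Compute numerator: 0.0138 * P * a^4.
a^4 = 809^4 = 428345379361
numerator = 0.0138 * 94.7e-6 * 428345379361 = 5.597874e+05
Step 3: Compute denominator: E * t^3 = 170 * 10^3 = 170000
Step 4: w0 = numerator / denominator = 5.597874e+05 / 170000 = 3.2929 um


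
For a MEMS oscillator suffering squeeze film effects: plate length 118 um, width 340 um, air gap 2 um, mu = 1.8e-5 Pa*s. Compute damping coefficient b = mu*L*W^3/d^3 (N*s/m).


Step 1: Convert to SI.
L = 118e-6 m, W = 340e-6 m, d = 2e-6 m
Step 2: W^3 = (340e-6)^3 = 3.93e-11 m^3
Step 3: d^3 = (2e-6)^3 = 8.00e-18 m^3
Step 4: b = 1.8e-5 * 118e-6 * 3.93e-11 / 8.00e-18
b = 1.04e-02 N*s/m


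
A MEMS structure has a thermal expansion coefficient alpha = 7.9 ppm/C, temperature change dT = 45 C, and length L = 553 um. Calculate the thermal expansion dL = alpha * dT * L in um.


Step 1: Convert CTE: alpha = 7.9 ppm/C = 7.9e-6 /C
Step 2: dL = 7.9e-6 * 45 * 553
dL = 0.1966 um


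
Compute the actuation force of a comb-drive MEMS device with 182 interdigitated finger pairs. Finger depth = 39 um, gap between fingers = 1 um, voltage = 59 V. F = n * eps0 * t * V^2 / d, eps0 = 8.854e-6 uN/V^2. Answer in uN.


Step 1: Parameters: n=182, eps0=8.854e-6 uN/V^2, t=39 um, V=59 V, d=1 um
Step 2: V^2 = 3481
Step 3: F = 182 * 8.854e-6 * 39 * 3481 / 1
F = 218.766 uN


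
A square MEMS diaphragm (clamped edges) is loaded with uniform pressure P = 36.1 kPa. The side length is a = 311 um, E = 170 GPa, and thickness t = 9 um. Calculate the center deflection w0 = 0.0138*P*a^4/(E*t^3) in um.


Step 1: Convert pressure to compatible units (E is in GPa, so P in GPa).
P = 36.1 kPa = 36.1e-6 GPa
Step 2: Compute numerator: 0.0138 * P * a^4.
a^4 = 311^4 = 9354951841
numerator = 0.0138 * 36.1e-6 * 9354951841 = 4.6604e+03
Step 3: Compute denominator: E * t^3 = 170 * 9^3 = 123930
Step 4: w0 = numerator / denominator = 4.6604e+03 / 123930 = 0.0376 um


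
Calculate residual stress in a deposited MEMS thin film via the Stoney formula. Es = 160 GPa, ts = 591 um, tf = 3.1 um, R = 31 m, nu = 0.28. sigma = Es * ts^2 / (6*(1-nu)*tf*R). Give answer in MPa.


Step 1: Compute numerator: Es * ts^2 = 160 * 591^2 = 55884960 (GPa*um^2)
Step 2: Compute denominator (R in um): 6*(1-nu)*tf*R = 6*0.72*3.1*31e6 = 415152000.0 (um^2)
Step 3: sigma (GPa) = 55884960 / 415152000.0 = 1.34613e-01 GPa
Step 4: Convert to MPa (x1000): sigma = 134.6 MPa


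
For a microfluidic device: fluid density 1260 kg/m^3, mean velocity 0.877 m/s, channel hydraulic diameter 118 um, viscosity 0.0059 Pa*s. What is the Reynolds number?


Step 1: Convert Dh to meters: Dh = 118e-6 m
Step 2: Re = rho * v * Dh / mu
Re = 1260 * 0.877 * 118e-6 / 0.0059
Re = 22.1


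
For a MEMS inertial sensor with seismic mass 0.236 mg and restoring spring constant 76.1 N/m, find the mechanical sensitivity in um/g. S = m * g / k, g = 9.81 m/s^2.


Step 1: Convert mass: m = 0.236 mg = 2.36e-07 kg
Step 2: S = m * g / k = 2.36e-07 * 9.81 / 76.1
Step 3: S = 3.04e-08 m/g
Step 4: Convert to um/g: S = 0.03 um/g


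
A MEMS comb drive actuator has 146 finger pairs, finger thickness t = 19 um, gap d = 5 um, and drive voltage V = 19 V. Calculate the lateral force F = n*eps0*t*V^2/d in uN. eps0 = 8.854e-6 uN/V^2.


Step 1: Parameters: n=146, eps0=8.854e-6 uN/V^2, t=19 um, V=19 V, d=5 um
Step 2: V^2 = 361
Step 3: F = 146 * 8.854e-6 * 19 * 361 / 5
F = 1.773 uN


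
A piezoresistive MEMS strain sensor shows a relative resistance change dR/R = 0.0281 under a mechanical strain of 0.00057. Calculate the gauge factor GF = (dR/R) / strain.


Step 1: Identify values.
dR/R = 0.0281, strain = 0.00057
Step 2: GF = (dR/R) / strain = 0.0281 / 0.00057
GF = 49.3


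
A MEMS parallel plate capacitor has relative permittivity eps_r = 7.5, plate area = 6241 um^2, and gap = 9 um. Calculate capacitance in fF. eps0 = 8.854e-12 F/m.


Step 1: Convert area to m^2: A = 6241e-12 m^2
Step 2: Convert gap to m: d = 9e-6 m
Step 3: C = eps0 * eps_r * A / d
C = 8.854e-12 * 7.5 * 6241e-12 / 9e-6
Step 4: Convert to fF (multiply by 1e15).
C = 46.05 fF


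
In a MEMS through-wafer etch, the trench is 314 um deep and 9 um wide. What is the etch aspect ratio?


Step 1: AR = depth / width
Step 2: AR = 314 / 9
AR = 34.9


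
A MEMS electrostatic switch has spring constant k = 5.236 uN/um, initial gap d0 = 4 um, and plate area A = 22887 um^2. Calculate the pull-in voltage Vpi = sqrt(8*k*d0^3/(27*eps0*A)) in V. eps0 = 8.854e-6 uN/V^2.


Step 1: Compute numerator: 8 * k * d0^3 = 8 * 5.236 * 4^3 = 2680.832
Step 2: Compute denominator: 27 * eps0 * A = 27 * 8.854e-6 * 22887 = 5.47132
Step 3: Vpi = sqrt(2680.832 / 5.47132)
Vpi = 22.14 V


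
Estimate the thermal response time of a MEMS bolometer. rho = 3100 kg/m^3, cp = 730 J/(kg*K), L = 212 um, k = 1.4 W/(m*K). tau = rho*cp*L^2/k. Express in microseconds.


Step 1: Convert L to m: L = 212e-6 m
Step 2: L^2 = (212e-6)^2 = 4.4944e-08 m^2
Step 3: tau = 3100 * 730 * 4.4944e-08 / 1.4 = 7.264876571e-02 s
Step 4: Convert to microseconds (multiply by 1e6).
tau = 72648.766 us


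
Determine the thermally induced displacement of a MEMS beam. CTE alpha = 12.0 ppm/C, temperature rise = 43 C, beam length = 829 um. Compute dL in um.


Step 1: Convert CTE: alpha = 12.0 ppm/C = 12.0e-6 /C
Step 2: dL = 12.0e-6 * 43 * 829
dL = 0.4278 um


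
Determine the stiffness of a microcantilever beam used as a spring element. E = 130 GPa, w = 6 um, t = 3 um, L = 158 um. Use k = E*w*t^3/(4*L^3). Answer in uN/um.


Step 1: Convert E to consistent units (1 GPa = 1000 uN/um^2).
E = 130 GPa = 130000 uN/um^2
Step 2: Compute t^3 = 3^3 = 27
Step 3: Compute L^3 = 158^3 = 3944312
Step 4: k = 130000 * 6 * 27 / (4 * 3944312)
k = 1.3348 uN/um


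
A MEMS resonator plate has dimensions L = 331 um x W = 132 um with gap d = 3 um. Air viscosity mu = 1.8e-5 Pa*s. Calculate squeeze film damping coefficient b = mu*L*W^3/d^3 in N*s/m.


Step 1: Convert to SI.
L = 331e-6 m, W = 132e-6 m, d = 3e-6 m
Step 2: W^3 = (132e-6)^3 = 2.30e-12 m^3
Step 3: d^3 = (3e-6)^3 = 2.70e-17 m^3
Step 4: b = 1.8e-5 * 331e-6 * 2.30e-12 / 2.70e-17
b = 5.08e-04 N*s/m


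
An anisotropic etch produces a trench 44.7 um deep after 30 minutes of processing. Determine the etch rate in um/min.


Step 1: Etch rate = depth / time
Step 2: rate = 44.7 / 30
rate = 1.49 um/min


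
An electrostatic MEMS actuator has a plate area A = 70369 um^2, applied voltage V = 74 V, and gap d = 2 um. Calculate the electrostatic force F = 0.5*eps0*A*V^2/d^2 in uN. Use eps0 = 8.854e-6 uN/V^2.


Step 1: Identify parameters.
eps0 = 8.854e-6 uN/V^2, A = 70369 um^2, V = 74 V, d = 2 um
Step 2: Compute V^2 = 74^2 = 5476
Step 3: Compute d^2 = 2^2 = 4
Step 4: F = 0.5 * 8.854e-6 * 70369 * 5476 / 4
F = 426.476 uN


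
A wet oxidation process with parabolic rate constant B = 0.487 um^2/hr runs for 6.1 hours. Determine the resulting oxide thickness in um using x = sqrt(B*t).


Step 1: Compute B*t = 0.487 * 6.1 = 2.9707
Step 2: x = sqrt(2.9707)
x = 1.724 um


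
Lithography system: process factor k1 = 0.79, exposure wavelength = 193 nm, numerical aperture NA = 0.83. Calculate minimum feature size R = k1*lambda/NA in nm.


Step 1: Identify values: k1 = 0.79, lambda = 193 nm, NA = 0.83
Step 2: R = k1 * lambda / NA
R = 0.79 * 193 / 0.83
R = 183.7 nm


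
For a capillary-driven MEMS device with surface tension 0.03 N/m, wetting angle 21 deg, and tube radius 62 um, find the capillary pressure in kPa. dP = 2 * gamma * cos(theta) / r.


Step 1: cos(21 deg) = 0.9336
Step 2: Convert r to m: r = 62e-6 m
Step 3: dP = 2 * 0.03 * 0.9336 / 62e-6 = 903.5 Pa
Step 4: Convert Pa to kPa (divide by 1000).
dP = 0.9 kPa


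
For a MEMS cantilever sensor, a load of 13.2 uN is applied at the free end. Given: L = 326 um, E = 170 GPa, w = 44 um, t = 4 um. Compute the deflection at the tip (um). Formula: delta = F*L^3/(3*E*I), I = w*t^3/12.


Step 1: Calculate the second moment of area.
I = w * t^3 / 12 = 44 * 4^3 / 12 = 234.6667 um^4
Step 2: Convert E to consistent units (1 GPa = 1000 uN/um^2).
E = 170 GPa = 170000 uN/um^2
Step 3: Calculate tip deflection.
delta = F * L^3 / (3 * E * I)
delta = 13.2 * 326^3 / (3 * 170000 * 234.6667)
delta = 3.8212 um


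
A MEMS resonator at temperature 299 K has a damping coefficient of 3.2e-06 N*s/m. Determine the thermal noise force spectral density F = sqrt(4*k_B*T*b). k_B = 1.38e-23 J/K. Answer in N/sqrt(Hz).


Step 1: Compute 4 * k_B * T * b
= 4 * 1.38e-23 * 299 * 3.2e-06
= 5.2815e-26 N^2/Hz
Step 2: F_noise = sqrt(5.2815e-26)
F_noise = 2.30e-13 N/sqrt(Hz)


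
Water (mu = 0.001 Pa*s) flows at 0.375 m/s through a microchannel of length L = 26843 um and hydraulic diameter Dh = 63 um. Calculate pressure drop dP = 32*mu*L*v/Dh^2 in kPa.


Step 1: Convert to SI: L = 26843e-6 m, Dh = 63e-6 m
Step 2: dP = 32 * 0.001 * 26843e-6 * 0.375 / (63e-6)^2
Step 3: dP = 81157.97 Pa
Step 4: Convert to kPa: dP = 81.16 kPa


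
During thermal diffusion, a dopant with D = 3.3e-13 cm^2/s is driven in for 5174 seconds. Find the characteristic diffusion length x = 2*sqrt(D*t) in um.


Step 1: Compute D*t = 3.3e-13 * 5174 = 1.70742e-09 cm^2
Step 2: sqrt(D*t) = 4.1321e-05 cm
Step 3: x = 2 * 4.1321e-05 cm = 8.2642e-05 cm
Step 4: Convert to um (1 cm = 1e4 um): x = 0.826 um


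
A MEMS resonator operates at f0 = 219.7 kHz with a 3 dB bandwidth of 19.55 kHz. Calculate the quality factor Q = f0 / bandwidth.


Step 1: Q = f0 / bandwidth
Step 2: Q = 219.7 / 19.55
Q = 11.2


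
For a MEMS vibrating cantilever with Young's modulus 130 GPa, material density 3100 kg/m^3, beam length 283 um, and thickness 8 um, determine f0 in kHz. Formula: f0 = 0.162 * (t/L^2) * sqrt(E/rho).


Step 1: Convert units to SI.
t_SI = 8e-6 m, L_SI = 283e-6 m
Step 2: Calculate sqrt(E/rho).
sqrt(130e9 / 3100) = 6475.76 m/s
Step 3: Compute f0.
f0 = 0.162 * 8e-6 / (283e-6)^2 * 6475.76 = 104790.7 Hz = 104.79 kHz


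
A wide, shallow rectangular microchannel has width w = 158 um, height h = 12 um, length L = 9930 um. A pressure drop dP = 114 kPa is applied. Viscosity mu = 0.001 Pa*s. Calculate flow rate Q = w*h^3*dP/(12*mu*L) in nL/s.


Step 1: Convert all dimensions to SI (meters).
w = 158e-6 m, h = 12e-6 m, L = 9930e-6 m, dP = 114e3 Pa
Step 2: Q = w * h^3 * dP / (12 * mu * L)
Q = 158e-6 * (12e-6)^3 * 114e3 / (12 * 0.001 * 9930e-6) = 2.6120121e-10 m^3/s
Step 3: Convert Q from m^3/s to nL/s (1 m^3 = 1e12 nL, so multiply by 1e12).
Q = 261.201 nL/s


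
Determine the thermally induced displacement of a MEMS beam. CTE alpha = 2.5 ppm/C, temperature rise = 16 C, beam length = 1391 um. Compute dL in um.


Step 1: Convert CTE: alpha = 2.5 ppm/C = 2.5e-6 /C
Step 2: dL = 2.5e-6 * 16 * 1391
dL = 0.0556 um


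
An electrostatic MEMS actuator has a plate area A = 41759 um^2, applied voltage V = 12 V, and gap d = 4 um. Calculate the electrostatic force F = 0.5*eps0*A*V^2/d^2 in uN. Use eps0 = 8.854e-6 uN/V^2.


Step 1: Identify parameters.
eps0 = 8.854e-6 uN/V^2, A = 41759 um^2, V = 12 V, d = 4 um
Step 2: Compute V^2 = 12^2 = 144
Step 3: Compute d^2 = 4^2 = 16
Step 4: F = 0.5 * 8.854e-6 * 41759 * 144 / 16
F = 1.664 uN


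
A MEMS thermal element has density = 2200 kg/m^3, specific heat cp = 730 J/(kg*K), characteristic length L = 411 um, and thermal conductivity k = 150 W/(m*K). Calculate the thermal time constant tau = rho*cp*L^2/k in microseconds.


Step 1: Convert L to m: L = 411e-6 m
Step 2: L^2 = (411e-6)^2 = 1.68921e-07 m^2
Step 3: tau = 2200 * 730 * 1.68921e-07 / 150 = 1.80858084e-03 s
Step 4: Convert to microseconds (multiply by 1e6).
tau = 1808.581 us


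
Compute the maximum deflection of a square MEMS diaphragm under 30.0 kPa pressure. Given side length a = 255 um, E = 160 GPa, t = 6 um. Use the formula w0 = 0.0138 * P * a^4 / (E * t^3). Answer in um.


Step 1: Convert pressure to compatible units (E is in GPa, so P in GPa).
P = 30.0 kPa = 30.0e-6 GPa
Step 2: Compute numerator: 0.0138 * P * a^4.
a^4 = 255^4 = 4228250625
numerator = 0.0138 * 30.0e-6 * 4228250625 = 1.7505e+03
Step 3: Compute denominator: E * t^3 = 160 * 6^3 = 34560
Step 4: w0 = numerator / denominator = 1.7505e+03 / 34560 = 0.0507 um


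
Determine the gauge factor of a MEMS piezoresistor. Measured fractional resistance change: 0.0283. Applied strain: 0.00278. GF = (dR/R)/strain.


Step 1: Identify values.
dR/R = 0.0283, strain = 0.00278
Step 2: GF = (dR/R) / strain = 0.0283 / 0.00278
GF = 10.2


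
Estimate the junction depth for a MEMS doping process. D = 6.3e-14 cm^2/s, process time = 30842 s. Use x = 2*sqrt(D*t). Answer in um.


Step 1: Compute D*t = 6.3e-14 * 30842 = 1.943046e-09 cm^2
Step 2: sqrt(D*t) = 4.408e-05 cm
Step 3: x = 2 * 4.408e-05 cm = 8.816e-05 cm
Step 4: Convert to um (1 cm = 1e4 um): x = 0.882 um


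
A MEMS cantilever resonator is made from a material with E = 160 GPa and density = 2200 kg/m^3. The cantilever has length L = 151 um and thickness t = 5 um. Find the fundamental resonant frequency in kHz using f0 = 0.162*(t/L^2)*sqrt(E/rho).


Step 1: Convert units to SI.
t_SI = 5e-6 m, L_SI = 151e-6 m
Step 2: Calculate sqrt(E/rho).
sqrt(160e9 / 2200) = 8528.03 m/s
Step 3: Compute f0.
f0 = 0.162 * 5e-6 / (151e-6)^2 * 8528.03 = 302956.2 Hz = 302.96 kHz


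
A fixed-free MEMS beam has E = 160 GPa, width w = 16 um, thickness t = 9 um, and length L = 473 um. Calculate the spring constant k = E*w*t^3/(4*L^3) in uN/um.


Step 1: Convert E to consistent units (1 GPa = 1000 uN/um^2).
E = 160 GPa = 160000 uN/um^2
Step 2: Compute t^3 = 9^3 = 729
Step 3: Compute L^3 = 473^3 = 105823817
Step 4: k = 160000 * 16 * 729 / (4 * 105823817)
k = 4.4088 uN/um


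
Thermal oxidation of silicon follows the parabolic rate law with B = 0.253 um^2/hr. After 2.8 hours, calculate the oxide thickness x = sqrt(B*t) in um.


Step 1: Compute B*t = 0.253 * 2.8 = 0.7084
Step 2: x = sqrt(0.7084)
x = 0.842 um


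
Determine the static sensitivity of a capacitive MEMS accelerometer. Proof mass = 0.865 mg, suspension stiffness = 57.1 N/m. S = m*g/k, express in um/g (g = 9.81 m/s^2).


Step 1: Convert mass: m = 0.865 mg = 8.65e-07 kg
Step 2: S = m * g / k = 8.65e-07 * 9.81 / 57.1
Step 3: S = 1.49e-07 m/g
Step 4: Convert to um/g: S = 0.149 um/g


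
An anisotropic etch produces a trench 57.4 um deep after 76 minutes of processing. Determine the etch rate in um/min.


Step 1: Etch rate = depth / time
Step 2: rate = 57.4 / 76
rate = 0.755 um/min


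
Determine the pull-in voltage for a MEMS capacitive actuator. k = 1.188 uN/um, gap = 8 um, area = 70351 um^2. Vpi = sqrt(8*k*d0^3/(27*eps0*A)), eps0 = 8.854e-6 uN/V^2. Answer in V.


Step 1: Compute numerator: 8 * k * d0^3 = 8 * 1.188 * 8^3 = 4866.048
Step 2: Compute denominator: 27 * eps0 * A = 27 * 8.854e-6 * 70351 = 16.817969
Step 3: Vpi = sqrt(4866.048 / 16.817969)
Vpi = 17.01 V


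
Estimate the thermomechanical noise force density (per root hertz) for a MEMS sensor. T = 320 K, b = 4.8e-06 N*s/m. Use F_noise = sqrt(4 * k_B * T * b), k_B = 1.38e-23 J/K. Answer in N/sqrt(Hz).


Step 1: Compute 4 * k_B * T * b
= 4 * 1.38e-23 * 320 * 4.8e-06
= 8.4787e-26 N^2/Hz
Step 2: F_noise = sqrt(8.4787e-26)
F_noise = 2.91e-13 N/sqrt(Hz)


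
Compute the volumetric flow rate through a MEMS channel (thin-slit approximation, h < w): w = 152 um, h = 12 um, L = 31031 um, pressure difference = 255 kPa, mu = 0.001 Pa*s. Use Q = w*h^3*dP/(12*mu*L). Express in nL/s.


Step 1: Convert all dimensions to SI (meters).
w = 152e-6 m, h = 12e-6 m, L = 31031e-6 m, dP = 255e3 Pa
Step 2: Q = w * h^3 * dP / (12 * mu * L)
Q = 152e-6 * (12e-6)^3 * 255e3 / (12 * 0.001 * 31031e-6) = 1.7986659e-10 m^3/s
Step 3: Convert Q from m^3/s to nL/s (1 m^3 = 1e12 nL, so multiply by 1e12).
Q = 179.867 nL/s


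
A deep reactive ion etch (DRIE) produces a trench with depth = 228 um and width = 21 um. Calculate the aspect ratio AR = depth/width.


Step 1: AR = depth / width
Step 2: AR = 228 / 21
AR = 10.9


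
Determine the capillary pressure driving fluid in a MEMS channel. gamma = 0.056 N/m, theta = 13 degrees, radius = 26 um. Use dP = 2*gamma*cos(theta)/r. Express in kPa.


Step 1: cos(13 deg) = 0.9744
Step 2: Convert r to m: r = 26e-6 m
Step 3: dP = 2 * 0.056 * 0.9744 / 26e-6 = 4197.4 Pa
Step 4: Convert Pa to kPa (divide by 1000).
dP = 4.2 kPa


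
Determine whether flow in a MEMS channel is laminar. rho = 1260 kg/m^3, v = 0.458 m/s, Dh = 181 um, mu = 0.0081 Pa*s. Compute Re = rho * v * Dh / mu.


Step 1: Convert Dh to meters: Dh = 181e-6 m
Step 2: Re = rho * v * Dh / mu
Re = 1260 * 0.458 * 181e-6 / 0.0081
Re = 12.895
Since Re = 12.895 is below ~2300, the flow is laminar.


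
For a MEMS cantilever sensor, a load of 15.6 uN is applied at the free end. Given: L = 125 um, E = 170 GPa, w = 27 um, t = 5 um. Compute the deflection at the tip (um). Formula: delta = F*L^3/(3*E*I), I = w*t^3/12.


Step 1: Calculate the second moment of area.
I = w * t^3 / 12 = 27 * 5^3 / 12 = 281.25 um^4
Step 2: Convert E to consistent units (1 GPa = 1000 uN/um^2).
E = 170 GPa = 170000 uN/um^2
Step 3: Calculate tip deflection.
delta = F * L^3 / (3 * E * I)
delta = 15.6 * 125^3 / (3 * 170000 * 281.25)
delta = 0.2124 um


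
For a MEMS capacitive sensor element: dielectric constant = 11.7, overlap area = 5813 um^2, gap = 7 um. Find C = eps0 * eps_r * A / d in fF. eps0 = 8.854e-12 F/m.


Step 1: Convert area to m^2: A = 5813e-12 m^2
Step 2: Convert gap to m: d = 7e-6 m
Step 3: C = eps0 * eps_r * A / d
C = 8.854e-12 * 11.7 * 5813e-12 / 7e-6
Step 4: Convert to fF (multiply by 1e15).
C = 86.03 fF


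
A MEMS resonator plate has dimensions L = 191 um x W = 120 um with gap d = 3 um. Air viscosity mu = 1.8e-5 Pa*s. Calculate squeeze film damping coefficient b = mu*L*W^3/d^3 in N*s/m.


Step 1: Convert to SI.
L = 191e-6 m, W = 120e-6 m, d = 3e-6 m
Step 2: W^3 = (120e-6)^3 = 1.73e-12 m^3
Step 3: d^3 = (3e-6)^3 = 2.70e-17 m^3
Step 4: b = 1.8e-5 * 191e-6 * 1.73e-12 / 2.70e-17
b = 2.20e-04 N*s/m


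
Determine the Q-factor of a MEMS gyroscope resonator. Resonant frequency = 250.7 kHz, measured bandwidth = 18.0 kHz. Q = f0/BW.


Step 1: Q = f0 / bandwidth
Step 2: Q = 250.7 / 18.0
Q = 13.9


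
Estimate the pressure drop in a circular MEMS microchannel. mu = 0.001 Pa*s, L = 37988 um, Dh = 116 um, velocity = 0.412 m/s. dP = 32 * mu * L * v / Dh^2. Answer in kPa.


Step 1: Convert to SI: L = 37988e-6 m, Dh = 116e-6 m
Step 2: dP = 32 * 0.001 * 37988e-6 * 0.412 / (116e-6)^2
Step 3: dP = 37220.11 Pa
Step 4: Convert to kPa: dP = 37.22 kPa


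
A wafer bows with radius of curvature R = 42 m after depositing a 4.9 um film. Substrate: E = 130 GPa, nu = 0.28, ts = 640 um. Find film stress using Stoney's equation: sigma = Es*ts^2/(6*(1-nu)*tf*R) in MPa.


Step 1: Compute numerator: Es * ts^2 = 130 * 640^2 = 53248000 (GPa*um^2)
Step 2: Compute denominator (R in um): 6*(1-nu)*tf*R = 6*0.72*4.9*42e6 = 889056000.0 (um^2)
Step 3: sigma (GPa) = 53248000 / 889056000.0 = 5.9893e-02 GPa
Step 4: Convert to MPa (x1000): sigma = 59.9 MPa


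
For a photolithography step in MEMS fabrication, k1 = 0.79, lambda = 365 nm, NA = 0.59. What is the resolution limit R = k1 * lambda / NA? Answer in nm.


Step 1: Identify values: k1 = 0.79, lambda = 365 nm, NA = 0.59
Step 2: R = k1 * lambda / NA
R = 0.79 * 365 / 0.59
R = 488.7 nm


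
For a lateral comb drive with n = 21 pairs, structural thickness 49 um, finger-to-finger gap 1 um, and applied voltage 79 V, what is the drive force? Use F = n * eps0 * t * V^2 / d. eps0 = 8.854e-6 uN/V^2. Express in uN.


Step 1: Parameters: n=21, eps0=8.854e-6 uN/V^2, t=49 um, V=79 V, d=1 um
Step 2: V^2 = 6241
Step 3: F = 21 * 8.854e-6 * 49 * 6241 / 1
F = 56.86 uN


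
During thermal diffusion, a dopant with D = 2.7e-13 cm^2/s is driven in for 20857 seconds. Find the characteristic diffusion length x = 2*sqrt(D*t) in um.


Step 1: Compute D*t = 2.7e-13 * 20857 = 5.63139e-09 cm^2
Step 2: sqrt(D*t) = 7.50426e-05 cm
Step 3: x = 2 * 7.50426e-05 cm = 1.500852e-04 cm
Step 4: Convert to um (1 cm = 1e4 um): x = 1.501 um


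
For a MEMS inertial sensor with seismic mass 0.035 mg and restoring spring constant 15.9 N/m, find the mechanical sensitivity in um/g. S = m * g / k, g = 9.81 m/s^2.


Step 1: Convert mass: m = 0.035 mg = 3.50e-08 kg
Step 2: S = m * g / k = 3.50e-08 * 9.81 / 15.9
Step 3: S = 2.16e-08 m/g
Step 4: Convert to um/g: S = 0.022 um/g


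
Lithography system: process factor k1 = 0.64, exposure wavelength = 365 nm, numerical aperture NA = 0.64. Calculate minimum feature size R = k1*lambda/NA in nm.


Step 1: Identify values: k1 = 0.64, lambda = 365 nm, NA = 0.64
Step 2: R = k1 * lambda / NA
R = 0.64 * 365 / 0.64
R = 365.0 nm


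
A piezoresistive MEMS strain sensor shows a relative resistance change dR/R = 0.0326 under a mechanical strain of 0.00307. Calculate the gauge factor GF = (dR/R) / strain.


Step 1: Identify values.
dR/R = 0.0326, strain = 0.00307
Step 2: GF = (dR/R) / strain = 0.0326 / 0.00307
GF = 10.6


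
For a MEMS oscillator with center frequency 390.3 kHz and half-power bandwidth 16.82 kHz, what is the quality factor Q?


Step 1: Q = f0 / bandwidth
Step 2: Q = 390.3 / 16.82
Q = 23.2


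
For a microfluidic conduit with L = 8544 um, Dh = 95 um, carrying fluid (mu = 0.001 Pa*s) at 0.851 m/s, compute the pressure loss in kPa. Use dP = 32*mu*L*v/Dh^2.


Step 1: Convert to SI: L = 8544e-6 m, Dh = 95e-6 m
Step 2: dP = 32 * 0.001 * 8544e-6 * 0.851 / (95e-6)^2
Step 3: dP = 25780.63 Pa
Step 4: Convert to kPa: dP = 25.78 kPa


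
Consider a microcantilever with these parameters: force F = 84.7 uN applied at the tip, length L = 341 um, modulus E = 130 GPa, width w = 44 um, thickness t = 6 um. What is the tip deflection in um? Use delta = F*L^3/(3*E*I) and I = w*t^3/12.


Step 1: Calculate the second moment of area.
I = w * t^3 / 12 = 44 * 6^3 / 12 = 792.0 um^4
Step 2: Convert E to consistent units (1 GPa = 1000 uN/um^2).
E = 130 GPa = 130000 uN/um^2
Step 3: Calculate tip deflection.
delta = F * L^3 / (3 * E * I)
delta = 84.7 * 341^3 / (3 * 130000 * 792.0)
delta = 10.8732 um


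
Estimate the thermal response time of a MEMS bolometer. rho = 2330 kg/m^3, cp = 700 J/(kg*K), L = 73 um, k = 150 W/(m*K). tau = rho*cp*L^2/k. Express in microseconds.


Step 1: Convert L to m: L = 73e-6 m
Step 2: L^2 = (73e-6)^2 = 5.329e-09 m^2
Step 3: tau = 2330 * 700 * 5.329e-09 / 150 = 5.794399e-05 s
Step 4: Convert to microseconds (multiply by 1e6).
tau = 57.944 us


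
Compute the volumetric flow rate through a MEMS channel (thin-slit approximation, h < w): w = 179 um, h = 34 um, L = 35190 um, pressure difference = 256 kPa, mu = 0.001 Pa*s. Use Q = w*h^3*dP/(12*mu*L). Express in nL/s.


Step 1: Convert all dimensions to SI (meters).
w = 179e-6 m, h = 34e-6 m, L = 35190e-6 m, dP = 256e3 Pa
Step 2: Q = w * h^3 * dP / (12 * mu * L)
Q = 179e-6 * (34e-6)^3 * 256e3 / (12 * 0.001 * 35190e-6) = 4.2651e-09 m^3/s
Step 3: Convert Q from m^3/s to nL/s (1 m^3 = 1e12 nL, so multiply by 1e12).
Q = 4265.1 nL/s
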